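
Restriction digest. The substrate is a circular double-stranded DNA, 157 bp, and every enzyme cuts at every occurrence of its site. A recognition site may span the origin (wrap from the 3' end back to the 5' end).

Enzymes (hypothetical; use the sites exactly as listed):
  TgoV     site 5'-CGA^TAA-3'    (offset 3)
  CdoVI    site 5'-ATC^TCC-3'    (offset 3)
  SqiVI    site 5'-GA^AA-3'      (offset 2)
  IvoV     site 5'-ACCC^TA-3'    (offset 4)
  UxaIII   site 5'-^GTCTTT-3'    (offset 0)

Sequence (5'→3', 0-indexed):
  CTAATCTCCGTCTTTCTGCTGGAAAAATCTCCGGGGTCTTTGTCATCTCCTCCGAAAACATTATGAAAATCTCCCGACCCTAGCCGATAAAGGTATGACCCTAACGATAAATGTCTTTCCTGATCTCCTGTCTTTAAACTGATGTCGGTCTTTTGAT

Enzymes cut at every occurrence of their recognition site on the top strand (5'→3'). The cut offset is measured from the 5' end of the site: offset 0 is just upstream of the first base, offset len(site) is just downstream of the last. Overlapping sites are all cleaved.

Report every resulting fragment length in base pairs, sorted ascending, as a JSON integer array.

Scan for sites:
  TgoV CGATAA/3: at [84, 104] ⇒ [87, 107]
  CdoVI ATCTCC/3: at [3, 26, 44, 68, 122] ⇒ [6, 29, 47, 71, 125]
  SqiVI GAAA/2: at [21, 53, 64] ⇒ [23, 55, 66]
  IvoV ACCCTA/4: at [76, 97] ⇒ [80, 101]
  UxaIII GTCTTT/0: at [9, 35, 112, 129, 147] ⇒ [9, 35, 112, 129, 147]

All cut coordinates (distinct, sorted): [6, 9, 23, 29, 35, 47, 55, 66, 71, 80, 87, 101, 107, 112, 125, 129, 147]

Fragments:
  6→9: 3 bp
  9→23: 14 bp
  23→29: 6 bp
  29→35: 6 bp
  35→47: 12 bp
  47→55: 8 bp
  55→66: 11 bp
  66→71: 5 bp
  71→80: 9 bp
  80→87: 7 bp
  87→101: 14 bp
  101→107: 6 bp
  107→112: 5 bp
  112→125: 13 bp
  125→129: 4 bp
  129→147: 18 bp
  147→6 (wrap): 157-147+6 = 16 bp

[3,4,5,5,6,6,6,7,8,9,11,12,13,14,14,16,18]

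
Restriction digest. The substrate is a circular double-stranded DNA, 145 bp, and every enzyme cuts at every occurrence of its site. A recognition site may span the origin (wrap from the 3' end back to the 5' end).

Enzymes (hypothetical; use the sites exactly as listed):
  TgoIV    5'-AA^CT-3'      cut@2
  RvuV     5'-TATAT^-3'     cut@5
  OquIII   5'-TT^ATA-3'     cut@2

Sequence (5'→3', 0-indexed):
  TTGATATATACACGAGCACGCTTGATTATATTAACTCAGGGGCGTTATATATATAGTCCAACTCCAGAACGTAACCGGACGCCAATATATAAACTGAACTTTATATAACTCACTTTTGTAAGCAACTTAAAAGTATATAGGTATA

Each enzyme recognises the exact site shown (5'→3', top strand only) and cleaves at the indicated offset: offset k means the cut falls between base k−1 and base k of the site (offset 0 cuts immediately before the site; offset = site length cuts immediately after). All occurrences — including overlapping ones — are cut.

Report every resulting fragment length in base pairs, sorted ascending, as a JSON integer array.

Scan for sites:
  TgoIV AACT/2: at [32, 59, 91, 96, 106, 123] ⇒ [34, 61, 93, 98, 108, 125]
  RvuV TATAT/5: at [4, 26, 45, 47, 49, 85, 101, 133, 141] ⇒ [1, 9, 31, 50, 52, 54, 90, 106, 138]
  OquIII TTATA/2: at [25, 44, 100] ⇒ [27, 46, 102]

Pooled cuts: [1, 9, 27, 31, 34, 46, 50, 52, 54, 61, 90, 93, 98, 102, 106, 108, 125, 138]

Fragments:
  1→9: 8 bp
  9→27: 18 bp
  27→31: 4 bp
  31→34: 3 bp
  34→46: 12 bp
  46→50: 4 bp
  50→52: 2 bp
  52→54: 2 bp
  54→61: 7 bp
  61→90: 29 bp
  90→93: 3 bp
  93→98: 5 bp
  98→102: 4 bp
  102→106: 4 bp
  106→108: 2 bp
  108→125: 17 bp
  125→138: 13 bp
  138→1 (wrap): 145-138+1 = 8 bp

[2,2,2,3,3,4,4,4,4,5,7,8,8,12,13,17,18,29]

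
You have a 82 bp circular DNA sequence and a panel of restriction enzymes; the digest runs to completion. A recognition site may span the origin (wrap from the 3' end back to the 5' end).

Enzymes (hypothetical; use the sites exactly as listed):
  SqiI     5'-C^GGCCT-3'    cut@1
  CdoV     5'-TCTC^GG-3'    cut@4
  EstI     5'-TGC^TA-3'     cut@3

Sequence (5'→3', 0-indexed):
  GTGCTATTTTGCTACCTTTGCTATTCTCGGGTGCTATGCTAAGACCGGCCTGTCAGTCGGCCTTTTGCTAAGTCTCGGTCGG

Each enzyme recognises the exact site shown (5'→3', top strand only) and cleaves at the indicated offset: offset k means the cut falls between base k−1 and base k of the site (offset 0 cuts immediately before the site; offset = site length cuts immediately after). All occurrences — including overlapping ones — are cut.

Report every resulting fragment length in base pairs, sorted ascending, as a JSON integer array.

Site scan:
  SqiI (CGGCCT, off=1): starts [45, 57] → cuts [46, 58]
  CdoV (TCTCGG, off=4): starts [24, 72] → cuts [28, 76]
  EstI (TGCTA, off=3): starts [1, 9, 18, 31, 36, 65] → cuts [4, 12, 21, 34, 39, 68]

Pooled cuts: [4, 12, 21, 28, 34, 39, 46, 58, 68, 76]

Fragments:
  4→12: 8 bp
  12→21: 9 bp
  21→28: 7 bp
  28→34: 6 bp
  34→39: 5 bp
  39→46: 7 bp
  46→58: 12 bp
  58→68: 10 bp
  68→76: 8 bp
  76→4 (wrap): 82-76+4 = 10 bp

[5,6,7,7,8,8,9,10,10,12]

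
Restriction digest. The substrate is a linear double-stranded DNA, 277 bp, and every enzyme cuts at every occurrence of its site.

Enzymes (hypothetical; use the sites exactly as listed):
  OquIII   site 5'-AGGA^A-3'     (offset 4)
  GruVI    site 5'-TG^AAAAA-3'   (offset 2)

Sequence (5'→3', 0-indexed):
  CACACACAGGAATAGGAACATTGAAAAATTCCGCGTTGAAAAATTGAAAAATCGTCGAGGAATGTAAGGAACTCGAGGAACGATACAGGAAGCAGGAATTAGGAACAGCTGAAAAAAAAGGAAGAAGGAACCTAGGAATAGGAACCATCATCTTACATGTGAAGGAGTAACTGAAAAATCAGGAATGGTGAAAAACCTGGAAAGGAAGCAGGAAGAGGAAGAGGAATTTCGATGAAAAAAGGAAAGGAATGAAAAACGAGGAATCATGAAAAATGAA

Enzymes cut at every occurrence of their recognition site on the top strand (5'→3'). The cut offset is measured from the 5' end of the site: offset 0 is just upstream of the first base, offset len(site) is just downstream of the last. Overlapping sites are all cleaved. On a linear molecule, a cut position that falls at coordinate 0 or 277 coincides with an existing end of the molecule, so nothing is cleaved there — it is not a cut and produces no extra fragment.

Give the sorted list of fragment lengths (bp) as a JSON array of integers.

Per-enzyme occurrences:
  OquIII (AGGAA, off=4): starts [7, 13, 57, 66, 75, 86, 93, 100, 118, 125, 133, 139, 180, 202, 209, 215, 221, 239, 244, 258] → cuts [11, 17, 61, 70, 79, 90, 97, 104, 122, 129, 137, 143, 184, 206, 213, 219, 225, 243, 248, 262]
  GruVI (TGAAAAA, off=2): starts [21, 36, 44, 109, 171, 188, 232, 249, 266] → cuts [23, 38, 46, 111, 173, 190, 234, 251, 268]

All cut coordinates (distinct, sorted): [11, 17, 23, 38, 46, 61, 70, 79, 90, 97, 104, 111, 122, 129, 137, 143, 173, 184, 190, 206, 213, 219, 225, 234, 243, 248, 251, 262, 268]

Fragments:
  [0,11): 11 bp
  [11,17): 6 bp
  [17,23): 6 bp
  [23,38): 15 bp
  [38,46): 8 bp
  [46,61): 15 bp
  [61,70): 9 bp
  [70,79): 9 bp
  [79,90): 11 bp
  [90,97): 7 bp
  [97,104): 7 bp
  [104,111): 7 bp
  [111,122): 11 bp
  [122,129): 7 bp
  [129,137): 8 bp
  [137,143): 6 bp
  [143,173): 30 bp
  [173,184): 11 bp
  [184,190): 6 bp
  [190,206): 16 bp
  [206,213): 7 bp
  [213,219): 6 bp
  [219,225): 6 bp
  [225,234): 9 bp
  [234,243): 9 bp
  [243,248): 5 bp
  [248,251): 3 bp
  [251,262): 11 bp
  [262,268): 6 bp
  [268,277): 9 bp

[3,5,6,6,6,6,6,6,6,7,7,7,7,7,8,8,9,9,9,9,9,11,11,11,11,11,15,15,16,30]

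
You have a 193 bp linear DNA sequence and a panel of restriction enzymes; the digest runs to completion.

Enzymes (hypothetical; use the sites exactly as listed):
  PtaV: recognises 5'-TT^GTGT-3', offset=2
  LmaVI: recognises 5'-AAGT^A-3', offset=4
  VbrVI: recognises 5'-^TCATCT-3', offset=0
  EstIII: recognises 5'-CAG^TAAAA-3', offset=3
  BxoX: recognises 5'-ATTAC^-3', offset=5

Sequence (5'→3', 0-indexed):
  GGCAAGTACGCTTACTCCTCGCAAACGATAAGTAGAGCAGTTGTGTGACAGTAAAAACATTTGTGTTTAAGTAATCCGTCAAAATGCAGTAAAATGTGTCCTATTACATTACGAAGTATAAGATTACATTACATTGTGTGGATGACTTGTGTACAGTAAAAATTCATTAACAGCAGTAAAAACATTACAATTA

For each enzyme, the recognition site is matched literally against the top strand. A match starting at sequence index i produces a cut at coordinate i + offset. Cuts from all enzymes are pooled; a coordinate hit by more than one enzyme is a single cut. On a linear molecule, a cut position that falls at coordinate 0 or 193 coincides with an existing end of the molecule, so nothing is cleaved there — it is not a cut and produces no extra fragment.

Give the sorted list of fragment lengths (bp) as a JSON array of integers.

Scan for sites:
  PtaV TTGTGT/2: at [40, 60, 133, 146] ⇒ [42, 62, 135, 148]
  LmaVI AAGTA/4: at [3, 29, 68, 113] ⇒ [7, 33, 72, 117]
  VbrVI (TCATCT, off=0): no sites
  EstIII CAGTAAAA/3: at [48, 86, 153, 173] ⇒ [51, 89, 156, 176]
  BxoX ATTAC/5: at [102, 107, 122, 127, 183] ⇒ [107, 112, 127, 132, 188]

Pooled cuts: [7, 33, 42, 51, 62, 72, 89, 107, 112, 117, 127, 132, 135, 148, 156, 176, 188]

Fragment lengths:
  [0,7): 7 bp
  [7,33): 26 bp
  [33,42): 9 bp
  [42,51): 9 bp
  [51,62): 11 bp
  [62,72): 10 bp
  [72,89): 17 bp
  [89,107): 18 bp
  [107,112): 5 bp
  [112,117): 5 bp
  [117,127): 10 bp
  [127,132): 5 bp
  [132,135): 3 bp
  [135,148): 13 bp
  [148,156): 8 bp
  [156,176): 20 bp
  [176,188): 12 bp
  [188,193): 5 bp

[3,5,5,5,5,7,8,9,9,10,10,11,12,13,17,18,20,26]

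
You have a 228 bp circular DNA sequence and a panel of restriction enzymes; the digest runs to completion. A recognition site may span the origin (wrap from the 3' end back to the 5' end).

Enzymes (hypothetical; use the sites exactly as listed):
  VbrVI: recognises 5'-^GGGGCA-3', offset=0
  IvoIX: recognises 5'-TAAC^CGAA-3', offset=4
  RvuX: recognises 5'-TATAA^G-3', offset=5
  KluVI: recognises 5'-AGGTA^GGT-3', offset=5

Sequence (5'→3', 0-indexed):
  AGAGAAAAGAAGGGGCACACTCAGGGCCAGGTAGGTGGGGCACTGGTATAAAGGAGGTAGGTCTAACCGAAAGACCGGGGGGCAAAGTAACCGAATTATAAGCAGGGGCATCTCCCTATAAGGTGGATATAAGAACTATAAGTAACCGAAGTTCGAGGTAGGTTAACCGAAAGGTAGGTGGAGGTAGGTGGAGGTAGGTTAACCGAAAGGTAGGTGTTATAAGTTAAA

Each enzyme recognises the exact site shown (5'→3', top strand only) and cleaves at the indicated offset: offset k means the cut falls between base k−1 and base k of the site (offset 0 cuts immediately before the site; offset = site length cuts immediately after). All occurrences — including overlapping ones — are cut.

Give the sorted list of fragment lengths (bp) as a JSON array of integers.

[3,3,5,7,7,8,9,9,9,10,10,10,10,11,11,13,14,17,17,22,23]

Per-enzyme occurrences:
  VbrVI GGGGCA/0: at [11, 36, 78, 104] ⇒ [11, 36, 78, 104]
  IvoIX TAACCGAA/4: at [63, 87, 142, 163, 199] ⇒ [67, 91, 146, 167, 203]
  RvuX TATAAG/5: at [96, 116, 127, 136, 217] ⇒ [101, 121, 132, 141, 222]
  KluVI AGGTAGGT/5: at [28, 54, 155, 171, 181, 191, 207] ⇒ [33, 59, 160, 176, 186, 196, 212]

All cut coordinates (distinct, sorted): [11, 33, 36, 59, 67, 78, 91, 101, 104, 121, 132, 141, 146, 160, 167, 176, 186, 196, 203, 212, 222]

Fragment lengths:
  11→33: 22 bp
  33→36: 3 bp
  36→59: 23 bp
  59→67: 8 bp
  67→78: 11 bp
  78→91: 13 bp
  91→101: 10 bp
  101→104: 3 bp
  104→121: 17 bp
  121→132: 11 bp
  132→141: 9 bp
  141→146: 5 bp
  146→160: 14 bp
  160→167: 7 bp
  167→176: 9 bp
  176→186: 10 bp
  186→196: 10 bp
  196→203: 7 bp
  203→212: 9 bp
  212→222: 10 bp
  222→11 (wrap): 228-222+11 = 17 bp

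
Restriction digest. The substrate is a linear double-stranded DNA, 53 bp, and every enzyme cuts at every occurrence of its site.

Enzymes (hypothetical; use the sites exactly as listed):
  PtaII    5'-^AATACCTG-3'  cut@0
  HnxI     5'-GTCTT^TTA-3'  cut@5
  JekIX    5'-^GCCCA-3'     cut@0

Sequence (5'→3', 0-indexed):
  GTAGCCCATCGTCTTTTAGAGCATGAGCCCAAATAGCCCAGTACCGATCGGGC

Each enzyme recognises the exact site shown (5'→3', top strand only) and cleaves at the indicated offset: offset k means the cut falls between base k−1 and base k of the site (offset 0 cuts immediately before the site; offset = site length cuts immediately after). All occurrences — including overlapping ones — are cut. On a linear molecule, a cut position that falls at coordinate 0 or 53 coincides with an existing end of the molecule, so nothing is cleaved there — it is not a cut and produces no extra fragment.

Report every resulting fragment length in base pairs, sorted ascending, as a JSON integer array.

Scan for sites:
  PtaII (AATACCTG, off=0): no sites
  HnxI GTCTTTTA/5: at [10] ⇒ [15]
  JekIX GCCCA/0: at [3, 26, 35] ⇒ [3, 26, 35]

All cut coordinates (distinct, sorted): [3, 15, 26, 35]

Fragment lengths:
  [0,3): 3 bp
  [3,15): 12 bp
  [15,26): 11 bp
  [26,35): 9 bp
  [35,53): 18 bp

[3,9,11,12,18]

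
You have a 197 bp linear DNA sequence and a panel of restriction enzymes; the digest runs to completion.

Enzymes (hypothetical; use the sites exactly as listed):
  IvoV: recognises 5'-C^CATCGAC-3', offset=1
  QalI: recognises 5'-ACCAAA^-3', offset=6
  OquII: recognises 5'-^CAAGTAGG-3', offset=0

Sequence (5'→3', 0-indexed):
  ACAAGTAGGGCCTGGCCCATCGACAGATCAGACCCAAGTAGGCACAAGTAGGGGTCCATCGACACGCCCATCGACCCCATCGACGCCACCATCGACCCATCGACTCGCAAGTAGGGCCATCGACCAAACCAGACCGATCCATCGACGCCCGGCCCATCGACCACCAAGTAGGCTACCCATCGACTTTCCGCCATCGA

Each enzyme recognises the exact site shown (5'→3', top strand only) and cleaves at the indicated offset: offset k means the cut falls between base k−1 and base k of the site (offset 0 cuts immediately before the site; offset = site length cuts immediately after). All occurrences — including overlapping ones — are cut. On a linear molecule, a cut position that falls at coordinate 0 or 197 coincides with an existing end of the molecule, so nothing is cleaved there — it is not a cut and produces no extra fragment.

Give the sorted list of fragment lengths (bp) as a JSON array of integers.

[1,8,9,10,10,10,10,11,11,12,12,12,13,15,16,17,20]

Scan for sites:
  IvoV CCATCGAC/1: at [16, 55, 67, 76, 88, 96, 116, 138, 153, 176] ⇒ [17, 56, 68, 77, 89, 97, 117, 139, 154, 177]
  QalI ACCAAA/6: at [122] ⇒ [128]
  OquII CAAGTAGG/0: at [1, 34, 44, 107, 164] ⇒ [1, 34, 44, 107, 164]

Pooled cuts: [1, 17, 34, 44, 56, 68, 77, 89, 97, 107, 117, 128, 139, 154, 164, 177]

Fragments:
  [0,1): 1 bp
  [1,17): 16 bp
  [17,34): 17 bp
  [34,44): 10 bp
  [44,56): 12 bp
  [56,68): 12 bp
  [68,77): 9 bp
  [77,89): 12 bp
  [89,97): 8 bp
  [97,107): 10 bp
  [107,117): 10 bp
  [117,128): 11 bp
  [128,139): 11 bp
  [139,154): 15 bp
  [154,164): 10 bp
  [164,177): 13 bp
  [177,197): 20 bp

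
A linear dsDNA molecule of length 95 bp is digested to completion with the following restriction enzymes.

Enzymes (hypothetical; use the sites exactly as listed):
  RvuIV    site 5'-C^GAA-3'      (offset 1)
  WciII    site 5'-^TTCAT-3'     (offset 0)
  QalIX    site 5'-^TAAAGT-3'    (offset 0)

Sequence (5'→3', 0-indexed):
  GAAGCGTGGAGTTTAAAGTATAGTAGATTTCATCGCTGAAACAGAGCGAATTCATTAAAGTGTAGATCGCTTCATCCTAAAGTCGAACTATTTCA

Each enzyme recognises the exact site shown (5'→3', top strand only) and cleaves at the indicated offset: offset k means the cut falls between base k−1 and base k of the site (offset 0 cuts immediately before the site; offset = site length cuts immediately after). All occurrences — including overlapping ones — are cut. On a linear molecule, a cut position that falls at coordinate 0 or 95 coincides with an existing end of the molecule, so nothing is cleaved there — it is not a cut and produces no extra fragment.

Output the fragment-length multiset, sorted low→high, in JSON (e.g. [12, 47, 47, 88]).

[3,5,7,7,11,13,15,15,19]

Scan for sites:
  RvuIV (CGAA, off=1): starts [46, 83] → cuts [47, 84]
  WciII (TTCAT, off=0): starts [28, 50, 70] → cuts [28, 50, 70]
  QalIX (TAAAGT, off=0): starts [13, 55, 77] → cuts [13, 55, 77]

All cut coordinates (distinct, sorted): [13, 28, 47, 50, 55, 70, 77, 84]

Fragments:
  [0,13): 13 bp
  [13,28): 15 bp
  [28,47): 19 bp
  [47,50): 3 bp
  [50,55): 5 bp
  [55,70): 15 bp
  [70,77): 7 bp
  [77,84): 7 bp
  [84,95): 11 bp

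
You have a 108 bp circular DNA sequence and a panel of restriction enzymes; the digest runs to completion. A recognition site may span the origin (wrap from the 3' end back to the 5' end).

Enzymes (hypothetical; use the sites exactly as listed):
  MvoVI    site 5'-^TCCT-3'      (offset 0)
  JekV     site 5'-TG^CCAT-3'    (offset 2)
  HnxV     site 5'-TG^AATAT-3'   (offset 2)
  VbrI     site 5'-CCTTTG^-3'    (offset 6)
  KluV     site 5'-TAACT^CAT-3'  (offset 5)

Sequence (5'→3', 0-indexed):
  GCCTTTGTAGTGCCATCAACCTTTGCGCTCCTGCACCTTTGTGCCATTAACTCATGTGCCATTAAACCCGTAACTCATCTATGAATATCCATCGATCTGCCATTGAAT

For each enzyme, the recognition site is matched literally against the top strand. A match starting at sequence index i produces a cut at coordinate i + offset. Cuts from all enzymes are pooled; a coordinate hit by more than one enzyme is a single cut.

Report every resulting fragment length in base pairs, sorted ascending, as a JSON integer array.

[2,3,5,6,8,9,13,13,16,16,17]

Scan for sites:
  MvoVI (TCCT, off=0): starts [28] → cuts [28]
  JekV (TGCCAT, off=2): starts [10, 41, 56, 97] → cuts [12, 43, 58, 99]
  HnxV (TGAATAT, off=2): starts [81] → cuts [83]
  VbrI (CCTTTG, off=6): starts [1, 19, 35] → cuts [7, 25, 41]
  KluV (TAACTCAT, off=5): starts [47, 70] → cuts [52, 75]

All cut coordinates (distinct, sorted): [7, 12, 25, 28, 41, 43, 52, 58, 75, 83, 99]

Fragments:
  7→12: 5 bp
  12→25: 13 bp
  25→28: 3 bp
  28→41: 13 bp
  41→43: 2 bp
  43→52: 9 bp
  52→58: 6 bp
  58→75: 17 bp
  75→83: 8 bp
  83→99: 16 bp
  99→7 (wrap): 108-99+7 = 16 bp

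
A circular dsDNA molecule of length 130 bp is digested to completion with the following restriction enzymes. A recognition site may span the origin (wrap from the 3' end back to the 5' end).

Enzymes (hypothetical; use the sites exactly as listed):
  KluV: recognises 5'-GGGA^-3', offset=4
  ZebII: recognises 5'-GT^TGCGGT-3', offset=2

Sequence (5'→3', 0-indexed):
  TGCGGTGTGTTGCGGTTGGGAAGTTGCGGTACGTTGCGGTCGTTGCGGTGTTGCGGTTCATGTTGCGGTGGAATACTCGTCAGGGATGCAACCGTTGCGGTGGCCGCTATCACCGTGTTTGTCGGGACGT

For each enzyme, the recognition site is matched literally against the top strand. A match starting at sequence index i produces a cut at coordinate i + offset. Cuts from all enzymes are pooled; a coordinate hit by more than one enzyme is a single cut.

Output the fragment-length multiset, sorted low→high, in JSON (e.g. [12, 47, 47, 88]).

Per-enzyme occurrences:
  KluV (GGGA, off=4): starts [17, 82, 123] → cuts [21, 86, 127]
  ZebII (GTTGCGGT, off=2): starts [8, 22, 32, 41, 49, 61, 93, 128] → cuts [0, 10, 24, 34, 43, 51, 63, 95]

All cut coordinates (distinct, sorted): [0, 10, 21, 24, 34, 43, 51, 63, 86, 95, 127]

Fragment lengths:
  0→10: 10 bp
  10→21: 11 bp
  21→24: 3 bp
  24→34: 10 bp
  34→43: 9 bp
  43→51: 8 bp
  51→63: 12 bp
  63→86: 23 bp
  86→95: 9 bp
  95→127: 32 bp
  127→0 (wrap): 130-127+0 = 3 bp

[3,3,8,9,9,10,10,11,12,23,32]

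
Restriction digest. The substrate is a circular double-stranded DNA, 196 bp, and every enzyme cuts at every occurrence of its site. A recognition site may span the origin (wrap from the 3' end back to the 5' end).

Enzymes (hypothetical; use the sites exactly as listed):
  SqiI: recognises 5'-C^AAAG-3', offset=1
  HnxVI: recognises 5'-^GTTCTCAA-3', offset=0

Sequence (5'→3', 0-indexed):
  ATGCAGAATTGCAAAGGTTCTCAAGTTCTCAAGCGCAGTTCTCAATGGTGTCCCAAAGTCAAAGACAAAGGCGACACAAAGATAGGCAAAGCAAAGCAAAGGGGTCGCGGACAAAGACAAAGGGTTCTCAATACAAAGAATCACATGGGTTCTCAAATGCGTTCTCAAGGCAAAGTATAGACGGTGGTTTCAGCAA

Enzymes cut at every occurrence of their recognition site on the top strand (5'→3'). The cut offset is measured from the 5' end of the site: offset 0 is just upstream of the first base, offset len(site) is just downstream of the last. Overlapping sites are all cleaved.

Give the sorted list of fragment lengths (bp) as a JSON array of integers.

Per-enzyme occurrences:
  SqiI (CAAAG, off=1): starts [11, 53, 59, 65, 76, 86, 91, 96, 111, 117, 133, 170] → cuts [12, 54, 60, 66, 77, 87, 92, 97, 112, 118, 134, 171]
  HnxVI (GTTCTCAA, off=0): starts [16, 24, 37, 123, 148, 160] → cuts [16, 24, 37, 123, 148, 160]

All cut coordinates (distinct, sorted): [12, 16, 24, 37, 54, 60, 66, 77, 87, 92, 97, 112, 118, 123, 134, 148, 160, 171]

Fragment lengths:
  12→16: 4 bp
  16→24: 8 bp
  24→37: 13 bp
  37→54: 17 bp
  54→60: 6 bp
  60→66: 6 bp
  66→77: 11 bp
  77→87: 10 bp
  87→92: 5 bp
  92→97: 5 bp
  97→112: 15 bp
  112→118: 6 bp
  118→123: 5 bp
  123→134: 11 bp
  134→148: 14 bp
  148→160: 12 bp
  160→171: 11 bp
  171→12 (wrap): 196-171+12 = 37 bp

[4,5,5,5,6,6,6,8,10,11,11,11,12,13,14,15,17,37]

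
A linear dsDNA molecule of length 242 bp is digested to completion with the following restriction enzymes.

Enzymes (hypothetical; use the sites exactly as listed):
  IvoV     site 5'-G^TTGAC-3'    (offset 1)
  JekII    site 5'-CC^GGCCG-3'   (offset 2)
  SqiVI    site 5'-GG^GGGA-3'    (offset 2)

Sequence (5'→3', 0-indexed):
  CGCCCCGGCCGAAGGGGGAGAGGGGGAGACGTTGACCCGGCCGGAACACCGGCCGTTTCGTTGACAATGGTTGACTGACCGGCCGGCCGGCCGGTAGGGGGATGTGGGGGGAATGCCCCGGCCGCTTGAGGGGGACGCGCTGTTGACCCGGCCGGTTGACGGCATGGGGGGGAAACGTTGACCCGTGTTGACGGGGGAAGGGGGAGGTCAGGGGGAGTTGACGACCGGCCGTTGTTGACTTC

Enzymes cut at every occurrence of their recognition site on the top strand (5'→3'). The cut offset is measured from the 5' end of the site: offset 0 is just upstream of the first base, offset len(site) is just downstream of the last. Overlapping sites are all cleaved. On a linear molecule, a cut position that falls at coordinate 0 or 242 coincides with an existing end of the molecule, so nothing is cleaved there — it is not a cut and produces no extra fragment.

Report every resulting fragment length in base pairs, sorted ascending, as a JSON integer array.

[4,4,5,6,6,7,7,7,7,8,8,8,8,8,9,9,10,10,10,10,10,10,11,11,11,12,12,14]

Site scan:
  IvoV GTTGAC/1: at [30, 59, 69, 141, 154, 176, 186, 216, 233] ⇒ [31, 60, 70, 142, 155, 177, 187, 217, 234]
  JekII CCGGCCG/2: at [4, 36, 48, 78, 82, 86, 117, 147, 224] ⇒ [6, 38, 50, 80, 84, 88, 119, 149, 226]
  SqiVI GGGGGA/2: at [13, 21, 96, 106, 129, 167, 192, 199, 210] ⇒ [15, 23, 98, 108, 131, 169, 194, 201, 212]

Pooled cuts: [6, 15, 23, 31, 38, 50, 60, 70, 80, 84, 88, 98, 108, 119, 131, 142, 149, 155, 169, 177, 187, 194, 201, 212, 217, 226, 234]

Fragment lengths:
  [0,6): 6 bp
  [6,15): 9 bp
  [15,23): 8 bp
  [23,31): 8 bp
  [31,38): 7 bp
  [38,50): 12 bp
  [50,60): 10 bp
  [60,70): 10 bp
  [70,80): 10 bp
  [80,84): 4 bp
  [84,88): 4 bp
  [88,98): 10 bp
  [98,108): 10 bp
  [108,119): 11 bp
  [119,131): 12 bp
  [131,142): 11 bp
  [142,149): 7 bp
  [149,155): 6 bp
  [155,169): 14 bp
  [169,177): 8 bp
  [177,187): 10 bp
  [187,194): 7 bp
  [194,201): 7 bp
  [201,212): 11 bp
  [212,217): 5 bp
  [217,226): 9 bp
  [226,234): 8 bp
  [234,242): 8 bp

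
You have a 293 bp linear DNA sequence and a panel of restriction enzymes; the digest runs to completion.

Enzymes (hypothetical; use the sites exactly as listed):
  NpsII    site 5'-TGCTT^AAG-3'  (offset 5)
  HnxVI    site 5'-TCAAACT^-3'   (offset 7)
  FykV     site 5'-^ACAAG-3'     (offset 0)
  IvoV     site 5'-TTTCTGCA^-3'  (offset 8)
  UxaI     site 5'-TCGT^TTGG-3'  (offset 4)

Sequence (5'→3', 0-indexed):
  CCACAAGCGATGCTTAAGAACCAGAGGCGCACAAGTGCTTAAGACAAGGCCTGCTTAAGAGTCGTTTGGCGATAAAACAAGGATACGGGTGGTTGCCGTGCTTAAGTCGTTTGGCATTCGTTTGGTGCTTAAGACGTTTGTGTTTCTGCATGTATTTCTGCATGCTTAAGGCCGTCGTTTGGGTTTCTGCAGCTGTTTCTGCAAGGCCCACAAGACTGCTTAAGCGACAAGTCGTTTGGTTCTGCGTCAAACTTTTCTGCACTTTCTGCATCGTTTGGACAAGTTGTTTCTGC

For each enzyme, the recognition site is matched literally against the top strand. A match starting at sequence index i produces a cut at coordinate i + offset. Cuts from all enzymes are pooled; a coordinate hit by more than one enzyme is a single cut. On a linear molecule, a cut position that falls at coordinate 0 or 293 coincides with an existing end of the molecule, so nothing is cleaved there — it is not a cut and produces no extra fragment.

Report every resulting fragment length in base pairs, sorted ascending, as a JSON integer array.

Site scan:
  NpsII (TGCTTAAG, off=5): starts [10, 35, 51, 98, 125, 162, 216] → cuts [15, 40, 56, 103, 130, 167, 221]
  HnxVI (TCAAACT, off=7): starts [246] → cuts [253]
  FykV (ACAAG, off=0): starts [2, 30, 43, 76, 209, 226, 278] → cuts [2, 30, 43, 76, 209, 226, 278]
  IvoV (TTTCTGCA, off=8): starts [142, 154, 183, 195, 253, 262] → cuts [150, 162, 191, 203, 261, 270]
  UxaI (TCGTTTGG, off=4): starts [61, 106, 117, 174, 231, 270] → cuts [65, 110, 121, 178, 235, 274]

Pooled cuts: [2, 15, 30, 40, 43, 56, 65, 76, 103, 110, 121, 130, 150, 162, 167, 178, 191, 203, 209, 221, 226, 235, 253, 261, 270, 274, 278]

Fragments:
  [0,2): 2 bp
  [2,15): 13 bp
  [15,30): 15 bp
  [30,40): 10 bp
  [40,43): 3 bp
  [43,56): 13 bp
  [56,65): 9 bp
  [65,76): 11 bp
  [76,103): 27 bp
  [103,110): 7 bp
  [110,121): 11 bp
  [121,130): 9 bp
  [130,150): 20 bp
  [150,162): 12 bp
  [162,167): 5 bp
  [167,178): 11 bp
  [178,191): 13 bp
  [191,203): 12 bp
  [203,209): 6 bp
  [209,221): 12 bp
  [221,226): 5 bp
  [226,235): 9 bp
  [235,253): 18 bp
  [253,261): 8 bp
  [261,270): 9 bp
  [270,274): 4 bp
  [274,278): 4 bp
  [278,293): 15 bp

[2,3,4,4,5,5,6,7,8,9,9,9,9,10,11,11,11,12,12,12,13,13,13,15,15,18,20,27]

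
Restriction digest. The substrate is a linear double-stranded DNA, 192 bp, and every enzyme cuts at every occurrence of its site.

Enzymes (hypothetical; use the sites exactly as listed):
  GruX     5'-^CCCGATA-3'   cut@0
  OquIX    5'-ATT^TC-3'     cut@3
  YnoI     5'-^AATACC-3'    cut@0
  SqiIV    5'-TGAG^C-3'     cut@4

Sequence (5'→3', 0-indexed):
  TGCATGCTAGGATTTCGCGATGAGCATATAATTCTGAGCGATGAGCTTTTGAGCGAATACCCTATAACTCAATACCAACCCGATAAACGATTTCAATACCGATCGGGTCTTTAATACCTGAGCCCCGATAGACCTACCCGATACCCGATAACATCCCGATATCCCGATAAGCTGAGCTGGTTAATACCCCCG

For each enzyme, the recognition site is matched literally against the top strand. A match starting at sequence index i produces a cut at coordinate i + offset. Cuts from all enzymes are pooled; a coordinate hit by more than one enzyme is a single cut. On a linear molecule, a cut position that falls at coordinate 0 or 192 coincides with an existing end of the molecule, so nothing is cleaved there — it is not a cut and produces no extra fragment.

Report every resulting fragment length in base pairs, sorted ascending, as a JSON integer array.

[1,2,2,6,7,7,8,8,8,10,10,10,11,13,14,14,14,14,15,18]

Scan for sites:
  GruX (CCCGATA, off=0): starts [78, 123, 136, 143, 154, 162] → cuts [78, 123, 136, 143, 154, 162]
  OquIX (ATTTC, off=3): starts [11, 89] → cuts [14, 92]
  YnoI (AATACC, off=0): starts [55, 70, 94, 112, 182] → cuts [55, 70, 94, 112, 182]
  SqiIV (TGAGC, off=4): starts [20, 34, 41, 49, 118, 172] → cuts [24, 38, 45, 53, 122, 176]

All cut coordinates (distinct, sorted): [14, 24, 38, 45, 53, 55, 70, 78, 92, 94, 112, 122, 123, 136, 143, 154, 162, 176, 182]

Fragments:
  [0,14): 14 bp
  [14,24): 10 bp
  [24,38): 14 bp
  [38,45): 7 bp
  [45,53): 8 bp
  [53,55): 2 bp
  [55,70): 15 bp
  [70,78): 8 bp
  [78,92): 14 bp
  [92,94): 2 bp
  [94,112): 18 bp
  [112,122): 10 bp
  [122,123): 1 bp
  [123,136): 13 bp
  [136,143): 7 bp
  [143,154): 11 bp
  [154,162): 8 bp
  [162,176): 14 bp
  [176,182): 6 bp
  [182,192): 10 bp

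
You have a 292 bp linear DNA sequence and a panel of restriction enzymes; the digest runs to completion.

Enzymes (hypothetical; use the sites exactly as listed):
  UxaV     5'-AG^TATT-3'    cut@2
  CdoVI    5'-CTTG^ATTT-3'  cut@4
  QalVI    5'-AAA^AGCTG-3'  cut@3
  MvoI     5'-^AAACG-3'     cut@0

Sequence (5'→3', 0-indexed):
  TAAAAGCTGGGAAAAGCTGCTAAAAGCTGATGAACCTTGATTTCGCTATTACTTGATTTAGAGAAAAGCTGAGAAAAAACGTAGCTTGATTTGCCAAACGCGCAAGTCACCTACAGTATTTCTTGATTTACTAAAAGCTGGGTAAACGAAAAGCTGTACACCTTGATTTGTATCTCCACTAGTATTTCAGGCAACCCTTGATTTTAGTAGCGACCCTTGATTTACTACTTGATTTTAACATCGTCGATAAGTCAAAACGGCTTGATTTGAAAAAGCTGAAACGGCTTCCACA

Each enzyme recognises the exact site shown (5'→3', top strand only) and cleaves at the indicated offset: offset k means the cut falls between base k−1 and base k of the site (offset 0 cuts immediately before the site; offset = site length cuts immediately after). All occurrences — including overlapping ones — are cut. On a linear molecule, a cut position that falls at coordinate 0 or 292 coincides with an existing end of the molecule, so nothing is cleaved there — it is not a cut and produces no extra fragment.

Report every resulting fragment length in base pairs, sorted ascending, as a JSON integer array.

Site scan:
  UxaV (AGTATT, off=2): starts [114, 180] → cuts [116, 182]
  CdoVI (CTTGATTT, off=4): starts [35, 51, 84, 121, 161, 196, 215, 227, 260] → cuts [39, 55, 88, 125, 165, 200, 219, 231, 264]
  QalVI (AAAAGCTG, off=3): starts [1, 11, 21, 63, 132, 148, 270] → cuts [4, 14, 24, 66, 135, 151, 273]
  MvoI (AAACG, off=0): starts [76, 95, 143, 254, 278] → cuts [76, 95, 143, 254, 278]

All cut coordinates (distinct, sorted): [4, 14, 24, 39, 55, 66, 76, 88, 95, 116, 125, 135, 143, 151, 165, 182, 200, 219, 231, 254, 264, 273, 278]

Fragments:
  [0,4): 4 bp
  [4,14): 10 bp
  [14,24): 10 bp
  [24,39): 15 bp
  [39,55): 16 bp
  [55,66): 11 bp
  [66,76): 10 bp
  [76,88): 12 bp
  [88,95): 7 bp
  [95,116): 21 bp
  [116,125): 9 bp
  [125,135): 10 bp
  [135,143): 8 bp
  [143,151): 8 bp
  [151,165): 14 bp
  [165,182): 17 bp
  [182,200): 18 bp
  [200,219): 19 bp
  [219,231): 12 bp
  [231,254): 23 bp
  [254,264): 10 bp
  [264,273): 9 bp
  [273,278): 5 bp
  [278,292): 14 bp

[4,5,7,8,8,9,9,10,10,10,10,10,11,12,12,14,14,15,16,17,18,19,21,23]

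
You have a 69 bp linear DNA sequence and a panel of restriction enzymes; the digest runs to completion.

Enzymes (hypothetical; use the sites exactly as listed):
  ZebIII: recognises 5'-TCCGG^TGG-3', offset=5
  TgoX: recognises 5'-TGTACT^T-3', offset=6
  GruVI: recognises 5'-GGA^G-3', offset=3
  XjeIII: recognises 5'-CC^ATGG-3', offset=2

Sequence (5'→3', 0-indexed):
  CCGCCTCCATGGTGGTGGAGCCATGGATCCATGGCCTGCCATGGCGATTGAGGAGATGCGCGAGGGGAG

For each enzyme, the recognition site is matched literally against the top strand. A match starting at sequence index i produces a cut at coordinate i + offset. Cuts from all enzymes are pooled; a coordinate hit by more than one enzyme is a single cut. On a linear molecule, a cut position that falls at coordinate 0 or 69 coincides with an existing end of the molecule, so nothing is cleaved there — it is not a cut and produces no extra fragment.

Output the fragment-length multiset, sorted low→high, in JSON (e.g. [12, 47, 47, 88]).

Per-enzyme occurrences:
  ZebIII (TCCGGTGG, off=5): no sites
  TgoX (TGTACTT, off=6): no sites
  GruVI (GGAG, off=3): starts [16, 51, 65] → cuts [19, 54, 68]
  XjeIII (CCATGG, off=2): starts [6, 20, 28, 38] → cuts [8, 22, 30, 40]

Pooled cuts: [8, 19, 22, 30, 40, 54, 68]

Fragments:
  [0,8): 8 bp
  [8,19): 11 bp
  [19,22): 3 bp
  [22,30): 8 bp
  [30,40): 10 bp
  [40,54): 14 bp
  [54,68): 14 bp
  [68,69): 1 bp

[1,3,8,8,10,11,14,14]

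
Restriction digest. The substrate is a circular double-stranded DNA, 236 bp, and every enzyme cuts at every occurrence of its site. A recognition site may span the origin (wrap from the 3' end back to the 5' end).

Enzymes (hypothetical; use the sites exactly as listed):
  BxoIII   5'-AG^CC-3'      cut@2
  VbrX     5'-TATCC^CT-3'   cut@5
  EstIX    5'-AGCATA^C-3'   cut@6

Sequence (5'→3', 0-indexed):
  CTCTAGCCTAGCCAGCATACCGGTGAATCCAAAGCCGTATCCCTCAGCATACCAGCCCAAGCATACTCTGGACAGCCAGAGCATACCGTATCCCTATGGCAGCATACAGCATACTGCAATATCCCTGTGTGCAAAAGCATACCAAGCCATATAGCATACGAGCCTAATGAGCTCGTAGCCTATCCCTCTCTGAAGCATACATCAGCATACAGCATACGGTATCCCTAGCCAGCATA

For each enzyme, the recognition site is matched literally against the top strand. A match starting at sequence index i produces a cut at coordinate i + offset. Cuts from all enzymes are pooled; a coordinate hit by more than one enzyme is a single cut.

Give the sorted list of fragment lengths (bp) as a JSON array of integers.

[4,4,4,5,5,6,7,7,7,8,8,8,8,8,9,10,10,10,10,11,12,13,14,15,16,17]

Per-enzyme occurrences:
  BxoIII (AGCC, off=2): starts [4, 9, 32, 53, 73, 144, 160, 176, 226] → cuts [6, 11, 34, 55, 75, 146, 162, 178, 228]
  VbrX (TATCCCT, off=5): starts [37, 88, 119, 180, 219] → cuts [42, 93, 124, 185, 224]
  EstIX (AGCATAC, off=6): starts [13, 45, 59, 79, 100, 107, 135, 152, 193, 203, 210, 230] → cuts [0, 19, 51, 65, 85, 106, 113, 141, 158, 199, 209, 216]

Pooled cuts: [0, 6, 11, 19, 34, 42, 51, 55, 65, 75, 85, 93, 106, 113, 124, 141, 146, 158, 162, 178, 185, 199, 209, 216, 224, 228]

Fragments:
  0→6: 6 bp
  6→11: 5 bp
  11→19: 8 bp
  19→34: 15 bp
  34→42: 8 bp
  42→51: 9 bp
  51→55: 4 bp
  55→65: 10 bp
  65→75: 10 bp
  75→85: 10 bp
  85→93: 8 bp
  93→106: 13 bp
  106→113: 7 bp
  113→124: 11 bp
  124→141: 17 bp
  141→146: 5 bp
  146→158: 12 bp
  158→162: 4 bp
  162→178: 16 bp
  178→185: 7 bp
  185→199: 14 bp
  199→209: 10 bp
  209→216: 7 bp
  216→224: 8 bp
  224→228: 4 bp
  228→0 (wrap): 236-228+0 = 8 bp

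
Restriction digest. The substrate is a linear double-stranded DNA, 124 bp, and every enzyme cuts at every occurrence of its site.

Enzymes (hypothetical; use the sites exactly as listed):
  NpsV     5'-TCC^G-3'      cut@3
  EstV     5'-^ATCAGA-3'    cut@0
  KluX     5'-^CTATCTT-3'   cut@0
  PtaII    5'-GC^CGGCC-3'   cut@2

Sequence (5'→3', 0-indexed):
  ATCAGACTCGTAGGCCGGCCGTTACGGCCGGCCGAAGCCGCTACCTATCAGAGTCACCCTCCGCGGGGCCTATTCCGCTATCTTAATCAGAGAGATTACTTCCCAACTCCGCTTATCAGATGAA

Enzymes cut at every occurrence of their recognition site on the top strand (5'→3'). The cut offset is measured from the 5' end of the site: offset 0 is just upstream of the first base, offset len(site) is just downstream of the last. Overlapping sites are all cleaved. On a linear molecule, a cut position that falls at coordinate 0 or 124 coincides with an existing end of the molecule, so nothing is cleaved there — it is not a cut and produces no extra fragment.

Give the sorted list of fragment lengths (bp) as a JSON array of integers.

Scan for sites:
  NpsV TCCG/3: at [59, 73, 107] ⇒ [62, 76, 110]
  EstV ATCAGA/0: at [0, 46, 85, 114] ⇒ [46, 85, 114] (position 0 is a terminus of the linear molecule — no cut)
  KluX CTATCTT/0: at [77] ⇒ [77]
  PtaII GCCGGCC/2: at [13, 26] ⇒ [15, 28]

Pooled cuts: [15, 28, 46, 62, 76, 77, 85, 110, 114]

Fragment lengths:
  [0,15): 15 bp
  [15,28): 13 bp
  [28,46): 18 bp
  [46,62): 16 bp
  [62,76): 14 bp
  [76,77): 1 bp
  [77,85): 8 bp
  [85,110): 25 bp
  [110,114): 4 bp
  [114,124): 10 bp

[1,4,8,10,13,14,15,16,18,25]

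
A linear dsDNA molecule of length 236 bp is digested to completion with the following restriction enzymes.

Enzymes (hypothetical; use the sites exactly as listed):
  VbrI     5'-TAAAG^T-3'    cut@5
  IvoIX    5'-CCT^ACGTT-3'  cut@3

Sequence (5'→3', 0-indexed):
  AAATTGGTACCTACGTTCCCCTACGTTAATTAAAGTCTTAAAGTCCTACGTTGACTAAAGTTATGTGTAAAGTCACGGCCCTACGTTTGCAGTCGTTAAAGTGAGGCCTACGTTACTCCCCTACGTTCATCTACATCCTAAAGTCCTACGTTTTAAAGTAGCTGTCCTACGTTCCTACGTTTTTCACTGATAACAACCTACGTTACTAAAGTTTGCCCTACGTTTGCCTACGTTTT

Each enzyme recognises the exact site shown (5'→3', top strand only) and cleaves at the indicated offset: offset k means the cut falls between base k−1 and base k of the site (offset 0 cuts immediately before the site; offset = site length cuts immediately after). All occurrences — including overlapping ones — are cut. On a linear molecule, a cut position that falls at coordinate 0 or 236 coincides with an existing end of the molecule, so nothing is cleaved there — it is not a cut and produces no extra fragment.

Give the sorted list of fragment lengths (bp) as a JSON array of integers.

[4,4,7,8,8,8,8,10,10,10,10,11,12,12,12,13,13,13,19,21,23]

Per-enzyme occurrences:
  VbrI TAAAGT/5: at [30, 38, 55, 67, 96, 138, 153, 206] ⇒ [35, 43, 60, 72, 101, 143, 158, 211]
  IvoIX CCTACGTT/3: at [9, 19, 44, 79, 106, 119, 144, 165, 173, 196, 216, 226] ⇒ [12, 22, 47, 82, 109, 122, 147, 168, 176, 199, 219, 229]

All cut coordinates (distinct, sorted): [12, 22, 35, 43, 47, 60, 72, 82, 101, 109, 122, 143, 147, 158, 168, 176, 199, 211, 219, 229]

Fragments:
  [0,12): 12 bp
  [12,22): 10 bp
  [22,35): 13 bp
  [35,43): 8 bp
  [43,47): 4 bp
  [47,60): 13 bp
  [60,72): 12 bp
  [72,82): 10 bp
  [82,101): 19 bp
  [101,109): 8 bp
  [109,122): 13 bp
  [122,143): 21 bp
  [143,147): 4 bp
  [147,158): 11 bp
  [158,168): 10 bp
  [168,176): 8 bp
  [176,199): 23 bp
  [199,211): 12 bp
  [211,219): 8 bp
  [219,229): 10 bp
  [229,236): 7 bp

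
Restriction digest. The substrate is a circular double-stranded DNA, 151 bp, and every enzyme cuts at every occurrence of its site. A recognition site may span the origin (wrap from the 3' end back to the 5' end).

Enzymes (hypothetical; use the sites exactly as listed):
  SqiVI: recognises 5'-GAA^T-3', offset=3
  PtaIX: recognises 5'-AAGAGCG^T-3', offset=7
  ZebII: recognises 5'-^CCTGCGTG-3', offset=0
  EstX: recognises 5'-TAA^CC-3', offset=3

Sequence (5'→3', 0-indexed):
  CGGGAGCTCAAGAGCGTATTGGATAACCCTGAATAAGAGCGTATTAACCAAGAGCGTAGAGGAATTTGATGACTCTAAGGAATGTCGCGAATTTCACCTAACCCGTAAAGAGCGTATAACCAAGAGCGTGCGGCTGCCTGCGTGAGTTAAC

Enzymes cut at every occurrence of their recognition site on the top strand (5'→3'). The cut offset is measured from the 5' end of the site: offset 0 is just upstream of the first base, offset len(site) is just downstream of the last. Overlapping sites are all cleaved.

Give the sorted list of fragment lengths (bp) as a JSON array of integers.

Per-enzyme occurrences:
  SqiVI GAAT/3: at [30, 61, 79, 88] ⇒ [33, 64, 82, 91]
  PtaIX AAGAGCGT/7: at [9, 34, 49, 107, 121] ⇒ [16, 41, 56, 114, 128]
  ZebII CCTGCGTG/0: at [136] ⇒ [136]
  EstX TAACC/3: at [23, 44, 98, 116, 147] ⇒ [26, 47, 101, 119, 150]

Pooled cuts: [16, 26, 33, 41, 47, 56, 64, 82, 91, 101, 114, 119, 128, 136, 150]

Fragments:
  16→26: 10 bp
  26→33: 7 bp
  33→41: 8 bp
  41→47: 6 bp
  47→56: 9 bp
  56→64: 8 bp
  64→82: 18 bp
  82→91: 9 bp
  91→101: 10 bp
  101→114: 13 bp
  114→119: 5 bp
  119→128: 9 bp
  128→136: 8 bp
  136→150: 14 bp
  150→16 (wrap): 151-150+16 = 17 bp

[5,6,7,8,8,8,9,9,9,10,10,13,14,17,18]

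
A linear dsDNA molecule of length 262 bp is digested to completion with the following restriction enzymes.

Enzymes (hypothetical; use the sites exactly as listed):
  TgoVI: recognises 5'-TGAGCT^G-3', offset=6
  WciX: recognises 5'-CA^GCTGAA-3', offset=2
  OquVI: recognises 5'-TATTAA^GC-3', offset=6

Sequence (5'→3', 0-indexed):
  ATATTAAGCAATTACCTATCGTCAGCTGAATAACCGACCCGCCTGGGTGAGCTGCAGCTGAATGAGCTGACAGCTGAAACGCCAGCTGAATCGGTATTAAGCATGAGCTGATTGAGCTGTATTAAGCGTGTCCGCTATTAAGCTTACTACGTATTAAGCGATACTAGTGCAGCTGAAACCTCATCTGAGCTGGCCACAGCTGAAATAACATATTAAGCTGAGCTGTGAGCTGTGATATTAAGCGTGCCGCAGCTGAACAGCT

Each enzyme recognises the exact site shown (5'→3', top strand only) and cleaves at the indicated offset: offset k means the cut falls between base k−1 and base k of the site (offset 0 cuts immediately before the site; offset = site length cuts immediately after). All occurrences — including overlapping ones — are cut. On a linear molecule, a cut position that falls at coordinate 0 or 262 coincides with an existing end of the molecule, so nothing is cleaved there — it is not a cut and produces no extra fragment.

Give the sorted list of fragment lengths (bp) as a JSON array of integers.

[3,4,7,7,7,7,8,9,9,10,10,11,12,12,14,16,16,16,17,18,20,29]

Per-enzyme occurrences:
  TgoVI (TGAGCTG, off=6): starts [47, 62, 103, 112, 185, 218, 225] → cuts [53, 68, 109, 118, 191, 224, 231]
  WciX (CAGCTGAA, off=2): starts [22, 54, 70, 82, 169, 196, 249] → cuts [24, 56, 72, 84, 171, 198, 251]
  OquVI (TATTAAGC, off=6): starts [1, 94, 119, 135, 151, 210, 235] → cuts [7, 100, 125, 141, 157, 216, 241]

All cut coordinates (distinct, sorted): [7, 24, 53, 56, 68, 72, 84, 100, 109, 118, 125, 141, 157, 171, 191, 198, 216, 224, 231, 241, 251]

Fragments:
  [0,7): 7 bp
  [7,24): 17 bp
  [24,53): 29 bp
  [53,56): 3 bp
  [56,68): 12 bp
  [68,72): 4 bp
  [72,84): 12 bp
  [84,100): 16 bp
  [100,109): 9 bp
  [109,118): 9 bp
  [118,125): 7 bp
  [125,141): 16 bp
  [141,157): 16 bp
  [157,171): 14 bp
  [171,191): 20 bp
  [191,198): 7 bp
  [198,216): 18 bp
  [216,224): 8 bp
  [224,231): 7 bp
  [231,241): 10 bp
  [241,251): 10 bp
  [251,262): 11 bp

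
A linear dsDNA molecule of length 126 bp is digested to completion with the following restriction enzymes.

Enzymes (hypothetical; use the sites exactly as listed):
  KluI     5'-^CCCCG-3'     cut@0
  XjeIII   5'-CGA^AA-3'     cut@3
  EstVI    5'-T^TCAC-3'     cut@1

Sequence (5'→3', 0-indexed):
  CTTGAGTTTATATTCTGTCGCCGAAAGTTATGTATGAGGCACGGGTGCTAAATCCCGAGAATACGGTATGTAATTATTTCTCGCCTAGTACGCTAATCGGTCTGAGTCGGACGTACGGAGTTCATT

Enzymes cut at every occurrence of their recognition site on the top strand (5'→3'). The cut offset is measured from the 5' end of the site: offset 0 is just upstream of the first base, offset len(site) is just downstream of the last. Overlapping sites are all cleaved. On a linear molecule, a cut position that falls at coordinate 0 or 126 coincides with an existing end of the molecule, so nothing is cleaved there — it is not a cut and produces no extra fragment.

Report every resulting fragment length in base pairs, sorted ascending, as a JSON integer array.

Per-enzyme occurrences:
  KluI (CCCCG, off=0): no sites
  XjeIII (CGAAA, off=3): starts [21] → cuts [24]
  EstVI (TTCAC, off=1): no sites

Pooled cuts: [24]

Fragments:
  [0,24): 24 bp
  [24,126): 102 bp

[24,102]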